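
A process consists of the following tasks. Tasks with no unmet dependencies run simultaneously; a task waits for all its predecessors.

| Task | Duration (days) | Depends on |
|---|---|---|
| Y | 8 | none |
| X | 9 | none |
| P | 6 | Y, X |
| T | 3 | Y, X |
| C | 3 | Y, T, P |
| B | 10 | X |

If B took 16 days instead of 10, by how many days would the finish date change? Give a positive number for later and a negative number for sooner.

Baseline: X→B = 9+10 = 19 → 19 days.
Since B is critical, the +6 change carries straight to that chain (now 25 days).
The critical path is still X→B; finish is now 25 days.
Change in finish: 25 − 19 = +6 days.

6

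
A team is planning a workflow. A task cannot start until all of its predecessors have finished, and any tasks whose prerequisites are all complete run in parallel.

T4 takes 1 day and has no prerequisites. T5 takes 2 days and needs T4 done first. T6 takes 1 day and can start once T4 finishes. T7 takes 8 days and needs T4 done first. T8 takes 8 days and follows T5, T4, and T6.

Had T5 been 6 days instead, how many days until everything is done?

15

Actual critical path: T4→T5→T8 = 1+2+8 = 11 ⇒ 11 days.
T5 is on the critical path; changing it to 6 makes that path 15 days.
The critical path is still T4→T5→T8; finish is now 15 days.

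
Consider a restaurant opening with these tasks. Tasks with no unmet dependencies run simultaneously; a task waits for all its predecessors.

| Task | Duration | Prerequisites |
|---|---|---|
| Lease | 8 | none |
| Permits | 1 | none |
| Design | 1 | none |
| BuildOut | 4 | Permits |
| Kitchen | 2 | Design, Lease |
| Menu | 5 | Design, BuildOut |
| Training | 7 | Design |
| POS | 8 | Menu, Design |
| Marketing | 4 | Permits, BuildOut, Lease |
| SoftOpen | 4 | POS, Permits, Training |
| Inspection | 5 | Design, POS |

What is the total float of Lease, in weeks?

11

The longest chain is Permits→BuildOut→Menu→POS→Inspection = 1+4+5+8+5 = 23; overall finish 23 weeks.
The longest chain containing Lease totals 12 weeks.
Float = 23 − 12 = 11.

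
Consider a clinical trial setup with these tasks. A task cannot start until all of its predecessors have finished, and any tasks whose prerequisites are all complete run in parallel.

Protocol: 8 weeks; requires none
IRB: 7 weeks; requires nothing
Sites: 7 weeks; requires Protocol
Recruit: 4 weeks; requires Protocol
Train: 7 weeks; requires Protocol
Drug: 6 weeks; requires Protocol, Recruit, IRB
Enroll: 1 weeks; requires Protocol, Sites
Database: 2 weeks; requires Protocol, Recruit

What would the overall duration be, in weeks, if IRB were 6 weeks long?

Actual critical path: Protocol→Recruit→Drug = 8+4+6 = 18 ⇒ 18 weeks.
IRB has 5 weeks of float (longest path through it is 13).
No other chain overtakes it, so the finish is 18 weeks.

18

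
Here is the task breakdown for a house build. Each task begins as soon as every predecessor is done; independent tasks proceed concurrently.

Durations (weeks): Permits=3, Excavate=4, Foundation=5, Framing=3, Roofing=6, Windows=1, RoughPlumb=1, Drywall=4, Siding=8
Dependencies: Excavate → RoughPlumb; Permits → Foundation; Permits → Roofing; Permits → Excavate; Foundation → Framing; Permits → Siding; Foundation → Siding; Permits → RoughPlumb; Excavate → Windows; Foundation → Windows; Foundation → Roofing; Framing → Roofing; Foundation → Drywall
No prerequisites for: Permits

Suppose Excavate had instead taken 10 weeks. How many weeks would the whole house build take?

Critical path before the change: Permits→Foundation→Framing→Roofing = 3+5+3+6 = 17 giving 17 weeks.
Excavate has 9 weeks of float (longest path through it is 8).
The critical path is still Permits→Foundation→Framing→Roofing; finish is now 17 weeks.

17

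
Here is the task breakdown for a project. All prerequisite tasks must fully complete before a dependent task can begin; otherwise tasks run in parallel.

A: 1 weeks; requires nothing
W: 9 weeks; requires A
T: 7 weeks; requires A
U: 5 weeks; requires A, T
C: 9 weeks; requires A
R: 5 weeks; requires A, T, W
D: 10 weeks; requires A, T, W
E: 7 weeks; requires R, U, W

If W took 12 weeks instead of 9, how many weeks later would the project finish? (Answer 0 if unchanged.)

As given, the longest chain is A→W→R→E = 1+9+5+7 = 22, so the finish is 22 weeks.
W lies on that path, so at 12 weeks the path becomes 25 weeks.
The critical path is still A→W→R→E; finish is now 25 weeks.
Change in finish: 25 − 22 = +3 weeks.

3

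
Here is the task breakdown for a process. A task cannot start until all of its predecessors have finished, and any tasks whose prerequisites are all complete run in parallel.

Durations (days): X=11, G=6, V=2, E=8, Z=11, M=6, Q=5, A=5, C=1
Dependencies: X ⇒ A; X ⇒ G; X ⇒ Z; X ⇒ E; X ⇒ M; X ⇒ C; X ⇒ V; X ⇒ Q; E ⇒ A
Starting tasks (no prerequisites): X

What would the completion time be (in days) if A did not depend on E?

With the dependency in place, X→E→A = 11+8+5 = 24 sets the finish at 24 days.
Without E→A, A's earliest start moves from 19 to 11.
After: X→Z = 11+11 = 22 → 22 days.

22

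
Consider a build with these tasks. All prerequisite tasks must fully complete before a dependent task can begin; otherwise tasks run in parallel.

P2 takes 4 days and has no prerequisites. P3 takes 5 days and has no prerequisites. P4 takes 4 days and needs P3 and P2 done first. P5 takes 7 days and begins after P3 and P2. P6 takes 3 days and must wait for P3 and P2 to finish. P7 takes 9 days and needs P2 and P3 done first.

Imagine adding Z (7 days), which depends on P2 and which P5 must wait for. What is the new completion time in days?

18

Originally the plan takes 14 days.
With Z inserted, P5 now waits for max(P3, P2, Z).
New critical path: P2→Z→P5 = 4+7+7 = 18 ⇒ 18 days.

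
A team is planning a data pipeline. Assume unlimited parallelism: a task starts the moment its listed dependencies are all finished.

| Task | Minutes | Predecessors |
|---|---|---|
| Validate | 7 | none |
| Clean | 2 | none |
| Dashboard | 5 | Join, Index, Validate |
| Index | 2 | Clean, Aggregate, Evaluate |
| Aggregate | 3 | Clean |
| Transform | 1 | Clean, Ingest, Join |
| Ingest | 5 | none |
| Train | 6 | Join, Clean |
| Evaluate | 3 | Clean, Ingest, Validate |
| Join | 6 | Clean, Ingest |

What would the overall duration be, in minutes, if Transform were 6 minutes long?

Actual critical path: Ingest→Join→Train = 5+6+6 = 17 ⇒ 17 minutes.
Transform has 5 minutes of float (longest path through it is 12).
New critical path: Ingest→Join→Transform = 5+6+6 = 17 ⇒ 17 minutes.

17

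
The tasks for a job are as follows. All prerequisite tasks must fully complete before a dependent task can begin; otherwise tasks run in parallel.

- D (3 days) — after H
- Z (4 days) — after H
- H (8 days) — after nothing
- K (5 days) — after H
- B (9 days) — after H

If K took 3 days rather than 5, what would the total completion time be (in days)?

17

Baseline: H→B = 8+9 = 17 → 17 days.
The longest path through K is only 13 days, so K has float 4.
That remains the longest chain; total 17 days.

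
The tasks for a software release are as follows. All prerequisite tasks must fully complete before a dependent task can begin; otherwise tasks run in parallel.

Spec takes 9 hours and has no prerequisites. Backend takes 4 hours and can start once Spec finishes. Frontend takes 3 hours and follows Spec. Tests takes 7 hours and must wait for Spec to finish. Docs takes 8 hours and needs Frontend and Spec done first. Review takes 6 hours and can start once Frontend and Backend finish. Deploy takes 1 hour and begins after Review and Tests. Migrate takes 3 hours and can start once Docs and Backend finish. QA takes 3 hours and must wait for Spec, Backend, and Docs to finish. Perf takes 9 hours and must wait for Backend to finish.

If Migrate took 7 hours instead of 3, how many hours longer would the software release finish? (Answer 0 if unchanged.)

4

Critical path before the change: Spec→Frontend→Docs→Migrate = 9+3+8+3 = 23 giving 23 hours.
Migrate is on the critical path; changing it to 7 makes that path 27 hours.
That remains the longest chain; total 27 hours.
Change in finish: 27 − 23 = +4 hours.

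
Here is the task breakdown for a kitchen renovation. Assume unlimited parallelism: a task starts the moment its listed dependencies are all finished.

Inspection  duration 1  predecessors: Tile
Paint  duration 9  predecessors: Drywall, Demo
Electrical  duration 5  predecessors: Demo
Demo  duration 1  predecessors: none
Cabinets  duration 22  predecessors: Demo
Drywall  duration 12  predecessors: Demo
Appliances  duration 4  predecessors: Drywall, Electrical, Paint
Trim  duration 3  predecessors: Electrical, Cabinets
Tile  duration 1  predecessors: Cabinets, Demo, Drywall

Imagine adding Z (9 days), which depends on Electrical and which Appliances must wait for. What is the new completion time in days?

26

Originally the job takes 26 days.
With Z inserted, Appliances now waits for max(Drywall, Electrical, Paint, Z).
New critical path: Demo→Drywall→Paint→Appliances = 1+12+9+4 = 26 ⇒ 26 days.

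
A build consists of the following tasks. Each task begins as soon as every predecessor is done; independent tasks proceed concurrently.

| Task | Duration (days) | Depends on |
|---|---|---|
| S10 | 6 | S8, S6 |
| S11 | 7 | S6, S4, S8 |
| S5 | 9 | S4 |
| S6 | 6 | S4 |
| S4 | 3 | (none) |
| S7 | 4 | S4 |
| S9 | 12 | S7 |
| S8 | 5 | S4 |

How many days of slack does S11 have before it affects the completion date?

3

Critical path: S4→S7→S9 = 3+4+12 = 19, so the finish is 19 days.
Longest path through S11: 16 days (earliest finish 16, latest finish 19).
Float = 19 − 16 = 3.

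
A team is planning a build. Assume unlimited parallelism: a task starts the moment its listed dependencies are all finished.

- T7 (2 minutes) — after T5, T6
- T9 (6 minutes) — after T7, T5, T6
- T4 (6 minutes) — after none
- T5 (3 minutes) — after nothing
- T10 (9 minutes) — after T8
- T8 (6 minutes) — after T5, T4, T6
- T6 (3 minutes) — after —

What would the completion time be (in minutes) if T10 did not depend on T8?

Before: longest chain T4→T8→T10 = 6+6+9 = 21, finish 21.
Without T8→T10, T10's earliest start moves from 12 to 0.
The longest chain is now T4→T8 = 6+6 = 12, so the job takes 12 minutes.

12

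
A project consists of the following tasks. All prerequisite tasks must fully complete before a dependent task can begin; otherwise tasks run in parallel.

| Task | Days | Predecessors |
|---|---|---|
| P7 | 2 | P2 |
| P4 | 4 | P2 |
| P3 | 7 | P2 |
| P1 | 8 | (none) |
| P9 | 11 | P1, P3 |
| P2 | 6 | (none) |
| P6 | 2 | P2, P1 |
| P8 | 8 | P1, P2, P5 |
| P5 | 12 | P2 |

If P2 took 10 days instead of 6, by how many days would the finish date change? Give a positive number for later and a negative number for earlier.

As given, the longest chain is P2→P5→P8 = 6+12+8 = 26, so the finish is 26 days.
P2 lies on that path, so at 10 days the path becomes 30 days.
No other chain overtakes it, so the finish is 30 days.
Change in finish: 30 − 26 = +4 days.

4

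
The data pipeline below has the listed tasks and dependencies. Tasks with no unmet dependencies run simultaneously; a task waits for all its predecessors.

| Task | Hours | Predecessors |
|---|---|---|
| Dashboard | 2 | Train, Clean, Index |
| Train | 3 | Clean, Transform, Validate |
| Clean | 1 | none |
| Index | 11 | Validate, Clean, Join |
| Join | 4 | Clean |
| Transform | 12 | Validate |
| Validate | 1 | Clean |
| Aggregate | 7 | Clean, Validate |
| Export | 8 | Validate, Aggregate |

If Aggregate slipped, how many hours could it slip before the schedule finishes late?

The longest chain is Clean→Validate→Transform→Train→Dashboard = 1+1+12+3+2 = 19; overall finish 19 hours.
Aggregate finishes as early as 9 and must finish by 11.
Float = 19 − 17 = 2.

2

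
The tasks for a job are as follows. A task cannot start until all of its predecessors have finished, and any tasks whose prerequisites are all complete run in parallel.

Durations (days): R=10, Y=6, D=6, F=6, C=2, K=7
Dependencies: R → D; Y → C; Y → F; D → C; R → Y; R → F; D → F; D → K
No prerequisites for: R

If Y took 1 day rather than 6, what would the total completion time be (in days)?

23

As given, the longest chain is R→D→K = 10+6+7 = 23, so the finish is 23 days.
Y has 1 day of float (longest path through it is 22).
No other chain overtakes it, so the finish is 23 days.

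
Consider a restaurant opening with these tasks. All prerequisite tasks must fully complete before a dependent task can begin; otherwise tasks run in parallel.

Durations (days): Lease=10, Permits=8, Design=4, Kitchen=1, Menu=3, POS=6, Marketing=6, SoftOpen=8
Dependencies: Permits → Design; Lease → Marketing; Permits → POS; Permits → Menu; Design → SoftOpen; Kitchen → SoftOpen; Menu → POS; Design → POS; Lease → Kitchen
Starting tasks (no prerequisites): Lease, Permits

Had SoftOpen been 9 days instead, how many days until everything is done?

21

The binding path is Permits→Design→SoftOpen = 8+4+8 = 20; finish at 20 days.
SoftOpen lies on that path, so at 9 days the path becomes 21 days.
No other chain overtakes it, so the finish is 21 days.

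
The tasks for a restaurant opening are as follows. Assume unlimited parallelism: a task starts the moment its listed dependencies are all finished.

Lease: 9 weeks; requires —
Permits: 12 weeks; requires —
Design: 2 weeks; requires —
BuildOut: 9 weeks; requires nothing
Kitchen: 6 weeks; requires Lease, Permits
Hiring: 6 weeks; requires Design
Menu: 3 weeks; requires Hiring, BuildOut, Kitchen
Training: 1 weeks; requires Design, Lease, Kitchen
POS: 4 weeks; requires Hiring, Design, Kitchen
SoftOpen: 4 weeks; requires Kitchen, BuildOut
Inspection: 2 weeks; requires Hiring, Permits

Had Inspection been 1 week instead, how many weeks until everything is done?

The binding path is Permits→Kitchen→POS = 12+6+4 = 22; finish at 22 weeks.
Inspection is off the critical path — its longest chain is 14 weeks, giving 8 of slack.
No other chain overtakes it, so the finish is 22 weeks.

22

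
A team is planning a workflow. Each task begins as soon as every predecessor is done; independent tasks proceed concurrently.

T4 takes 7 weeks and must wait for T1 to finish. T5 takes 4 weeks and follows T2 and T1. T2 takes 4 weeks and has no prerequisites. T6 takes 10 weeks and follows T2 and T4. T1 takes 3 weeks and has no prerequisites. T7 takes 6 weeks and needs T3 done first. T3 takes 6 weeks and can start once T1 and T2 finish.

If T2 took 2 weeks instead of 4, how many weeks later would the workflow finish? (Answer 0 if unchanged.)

0

The binding path is T1→T4→T6 = 3+7+10 = 20; finish at 20 weeks.
The longest path through T2 is only 16 weeks, so T2 has float 4.
That remains the longest chain; total 20 weeks.
Change in finish: 20 − 20 = +0 weeks.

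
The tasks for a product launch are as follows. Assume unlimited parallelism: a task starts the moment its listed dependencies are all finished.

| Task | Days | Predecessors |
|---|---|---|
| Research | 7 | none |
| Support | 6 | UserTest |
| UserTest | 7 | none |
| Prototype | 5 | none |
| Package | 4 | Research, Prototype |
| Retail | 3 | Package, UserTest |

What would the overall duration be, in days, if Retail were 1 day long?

13

Baseline: Research→Package→Retail = 7+4+3 = 14 → 14 days.
Retail is on the critical path; changing it to 1 makes that path 12 days.
New critical path: UserTest→Support = 7+6 = 13 ⇒ 13 days.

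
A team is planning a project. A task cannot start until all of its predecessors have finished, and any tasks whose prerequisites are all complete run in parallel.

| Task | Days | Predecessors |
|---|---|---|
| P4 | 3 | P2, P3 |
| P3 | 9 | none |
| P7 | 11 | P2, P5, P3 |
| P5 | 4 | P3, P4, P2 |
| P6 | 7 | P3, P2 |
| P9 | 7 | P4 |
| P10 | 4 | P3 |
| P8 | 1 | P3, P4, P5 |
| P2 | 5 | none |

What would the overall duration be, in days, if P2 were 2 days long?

27

The binding path is P3→P4→P5→P7 = 9+3+4+11 = 27; finish at 27 days.
P2 is off the critical path — its longest chain is 23 days, giving 4 of slack.
That remains the longest chain; total 27 days.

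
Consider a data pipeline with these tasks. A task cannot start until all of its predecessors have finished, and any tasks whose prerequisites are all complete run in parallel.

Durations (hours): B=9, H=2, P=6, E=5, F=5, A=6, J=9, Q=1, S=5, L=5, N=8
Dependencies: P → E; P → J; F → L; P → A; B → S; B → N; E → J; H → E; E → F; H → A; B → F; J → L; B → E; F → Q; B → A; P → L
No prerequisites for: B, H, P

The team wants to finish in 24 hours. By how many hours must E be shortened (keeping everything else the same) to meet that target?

Current finish: 28 hours; target: 24.
E is on every critical path, so each hour cut from E cuts the finish by one (this holds down to a finish of 24).
Need 28 − 24 = 4 hours off E → E becomes 1 hour, finish becomes 24.

4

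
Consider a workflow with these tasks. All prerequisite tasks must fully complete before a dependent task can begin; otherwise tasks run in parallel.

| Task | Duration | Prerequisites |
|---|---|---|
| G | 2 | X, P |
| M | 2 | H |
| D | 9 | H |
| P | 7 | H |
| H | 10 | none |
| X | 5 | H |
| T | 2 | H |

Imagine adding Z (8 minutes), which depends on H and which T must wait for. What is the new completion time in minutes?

Originally the plan takes 19 minutes.
With Z inserted, T now waits for max(H, Z).
New critical path: H→Z→T = 10+8+2 = 20 ⇒ 20 minutes.

20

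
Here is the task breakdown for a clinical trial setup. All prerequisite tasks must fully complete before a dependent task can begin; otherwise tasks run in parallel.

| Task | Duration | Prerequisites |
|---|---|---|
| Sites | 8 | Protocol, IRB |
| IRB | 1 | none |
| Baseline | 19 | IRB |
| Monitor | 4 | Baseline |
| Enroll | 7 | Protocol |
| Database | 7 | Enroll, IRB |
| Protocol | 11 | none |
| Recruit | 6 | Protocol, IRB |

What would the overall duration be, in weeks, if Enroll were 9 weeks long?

As given, the longest chain is Protocol→Enroll→Database = 11+7+7 = 25, so the finish is 25 weeks.
Enroll lies on that path, so at 9 weeks the path becomes 27 weeks.
No other chain overtakes it, so the finish is 27 weeks.

27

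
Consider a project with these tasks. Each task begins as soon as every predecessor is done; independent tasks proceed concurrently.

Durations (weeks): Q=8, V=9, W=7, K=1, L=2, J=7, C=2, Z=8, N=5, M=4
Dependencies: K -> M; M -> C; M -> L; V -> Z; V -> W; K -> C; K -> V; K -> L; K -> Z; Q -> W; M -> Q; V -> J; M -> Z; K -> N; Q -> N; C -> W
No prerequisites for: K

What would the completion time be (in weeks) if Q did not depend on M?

18

Original critical path: K→M→Q→W = 1+4+8+7 = 20 ⇒ 20 weeks.
Without M→Q, Q's earliest start moves from 5 to 0.
The longest chain is now K→V→Z = 1+9+8 = 18, so the project takes 18 weeks.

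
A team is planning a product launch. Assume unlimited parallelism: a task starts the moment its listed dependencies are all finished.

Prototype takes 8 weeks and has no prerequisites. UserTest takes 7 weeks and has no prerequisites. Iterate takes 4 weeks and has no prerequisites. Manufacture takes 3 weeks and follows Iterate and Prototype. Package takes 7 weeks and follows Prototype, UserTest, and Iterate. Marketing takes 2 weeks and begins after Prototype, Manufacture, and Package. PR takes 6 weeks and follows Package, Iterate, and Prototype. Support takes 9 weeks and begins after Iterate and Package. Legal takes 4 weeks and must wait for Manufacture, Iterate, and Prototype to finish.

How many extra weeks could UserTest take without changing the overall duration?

1

Prototype→Package→Support = 8+7+9 = 24 sets the makespan at 24 weeks.
Longest path through UserTest: 23 weeks (earliest finish 7, latest finish 8).
Slack of UserTest = 1 − 0 = 1 week.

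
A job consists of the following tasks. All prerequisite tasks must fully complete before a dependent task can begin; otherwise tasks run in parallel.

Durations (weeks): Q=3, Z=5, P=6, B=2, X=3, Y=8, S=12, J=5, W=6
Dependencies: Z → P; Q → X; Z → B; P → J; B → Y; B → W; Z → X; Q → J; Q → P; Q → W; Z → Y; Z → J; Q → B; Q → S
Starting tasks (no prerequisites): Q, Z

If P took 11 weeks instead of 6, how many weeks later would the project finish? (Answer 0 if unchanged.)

5

Critical path before the change: Z→P→J = 5+6+5 = 16 giving 16 weeks.
P lies on that path, so at 11 weeks the path becomes 21 weeks.
No other chain overtakes it, so the finish is 21 weeks.
Change in finish: 21 − 16 = +5 weeks.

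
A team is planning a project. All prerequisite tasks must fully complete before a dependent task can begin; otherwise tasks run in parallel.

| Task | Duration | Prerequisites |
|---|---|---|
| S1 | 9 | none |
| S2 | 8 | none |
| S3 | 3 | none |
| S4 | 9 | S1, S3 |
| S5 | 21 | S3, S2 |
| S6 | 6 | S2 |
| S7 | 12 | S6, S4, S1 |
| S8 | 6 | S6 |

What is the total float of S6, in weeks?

S1→S4→S7 = 9+9+12 = 30 sets the makespan at 30 weeks.
Longest path through S6: 26 weeks (earliest finish 14, latest finish 18).
So S6 can slip 18 − 14 = 4 weeks.

4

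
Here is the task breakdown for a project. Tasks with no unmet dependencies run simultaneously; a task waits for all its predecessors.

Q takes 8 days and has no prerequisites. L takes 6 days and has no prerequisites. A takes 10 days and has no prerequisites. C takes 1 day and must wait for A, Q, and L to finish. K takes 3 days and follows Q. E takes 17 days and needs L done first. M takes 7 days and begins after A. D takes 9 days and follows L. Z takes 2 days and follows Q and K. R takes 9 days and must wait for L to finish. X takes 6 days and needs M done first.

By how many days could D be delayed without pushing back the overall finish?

8

Critical path: L→E = 6+17 = 23, so the finish is 23 days.
Longest path through D: 15 days (earliest finish 15, latest finish 23).
Float = 23 − 15 = 8.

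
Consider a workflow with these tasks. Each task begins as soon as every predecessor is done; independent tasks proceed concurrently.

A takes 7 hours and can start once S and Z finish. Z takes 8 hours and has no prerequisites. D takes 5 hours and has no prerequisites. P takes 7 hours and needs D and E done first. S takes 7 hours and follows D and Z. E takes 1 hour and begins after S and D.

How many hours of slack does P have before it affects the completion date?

The longest chain is Z→S→E→P = 8+7+1+7 = 23; overall finish 23 hours.
Longest path through P: 23 hours (earliest finish 23, latest finish 23).
So P can slip 23 − 23 = 0 hours.

0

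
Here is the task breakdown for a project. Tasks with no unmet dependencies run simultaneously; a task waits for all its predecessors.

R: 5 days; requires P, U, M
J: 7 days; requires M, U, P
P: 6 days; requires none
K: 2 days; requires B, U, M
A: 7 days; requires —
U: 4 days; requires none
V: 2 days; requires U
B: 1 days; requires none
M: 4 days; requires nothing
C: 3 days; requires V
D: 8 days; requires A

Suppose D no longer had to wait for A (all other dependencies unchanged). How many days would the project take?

Original critical path: A→D = 7+8 = 15 ⇒ 15 days.
Without A→D, D's earliest start moves from 7 to 0.
After: P→J = 6+7 = 13 → 13 days.

13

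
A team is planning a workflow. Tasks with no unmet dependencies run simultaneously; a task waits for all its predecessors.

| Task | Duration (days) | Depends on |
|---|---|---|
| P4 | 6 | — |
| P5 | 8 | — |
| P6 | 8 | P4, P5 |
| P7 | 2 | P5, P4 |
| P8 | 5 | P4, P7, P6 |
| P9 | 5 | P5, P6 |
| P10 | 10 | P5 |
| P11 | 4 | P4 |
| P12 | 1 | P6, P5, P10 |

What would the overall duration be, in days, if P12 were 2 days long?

21

Critical path before the change: P5→P6→P8 = 8+8+5 = 21 giving 21 days.
P12 is off the critical path — its longest chain is 19 days, giving 2 of slack.
The critical path is still P5→P6→P8; finish is now 21 days.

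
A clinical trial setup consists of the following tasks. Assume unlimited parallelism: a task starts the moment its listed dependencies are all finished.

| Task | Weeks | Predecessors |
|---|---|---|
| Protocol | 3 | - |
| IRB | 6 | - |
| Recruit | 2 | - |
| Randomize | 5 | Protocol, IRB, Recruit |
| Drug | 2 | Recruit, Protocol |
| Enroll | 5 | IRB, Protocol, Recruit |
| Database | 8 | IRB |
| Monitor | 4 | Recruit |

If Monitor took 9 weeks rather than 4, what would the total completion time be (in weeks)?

14

As given, the longest chain is IRB→Database = 6+8 = 14, so the finish is 14 weeks.
The longest path through Monitor is only 6 weeks, so Monitor has float 8.
The critical path is still IRB→Database; finish is now 14 weeks.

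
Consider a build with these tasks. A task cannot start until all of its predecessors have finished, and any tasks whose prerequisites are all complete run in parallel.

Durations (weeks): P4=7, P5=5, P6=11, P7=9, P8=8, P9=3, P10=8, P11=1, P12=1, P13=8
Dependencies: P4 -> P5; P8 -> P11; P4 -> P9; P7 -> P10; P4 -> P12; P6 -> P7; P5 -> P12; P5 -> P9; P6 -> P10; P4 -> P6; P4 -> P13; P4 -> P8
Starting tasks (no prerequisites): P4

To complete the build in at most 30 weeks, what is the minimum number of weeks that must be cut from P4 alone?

5

Current finish: 35 weeks; target: 30.
P4 is on every critical path, so each week cut from P4 cuts the finish by one (this holds down to a finish of 29).
Need 35 − 30 = 5 weeks off P4 → P4 becomes 2 weeks, finish becomes 30.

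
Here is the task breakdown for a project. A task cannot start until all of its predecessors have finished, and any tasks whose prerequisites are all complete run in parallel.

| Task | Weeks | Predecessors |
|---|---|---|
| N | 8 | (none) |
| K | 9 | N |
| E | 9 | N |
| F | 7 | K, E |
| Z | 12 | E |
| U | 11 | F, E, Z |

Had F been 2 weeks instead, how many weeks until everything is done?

Baseline: N→E→Z→U = 8+9+12+11 = 40 → 40 weeks.
F is off the critical path — its longest chain is 35 weeks, giving 5 of slack.
No other chain overtakes it, so the finish is 40 weeks.

40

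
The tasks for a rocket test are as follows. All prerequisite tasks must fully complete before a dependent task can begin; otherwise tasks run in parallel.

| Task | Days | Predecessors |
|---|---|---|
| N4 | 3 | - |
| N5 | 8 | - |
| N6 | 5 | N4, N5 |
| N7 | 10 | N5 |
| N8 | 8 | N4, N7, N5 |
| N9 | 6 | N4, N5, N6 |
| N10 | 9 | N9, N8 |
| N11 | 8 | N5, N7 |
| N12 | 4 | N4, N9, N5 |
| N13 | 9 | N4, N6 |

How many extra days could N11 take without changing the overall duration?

The longest chain is N5→N7→N8→N10 = 8+10+8+9 = 35; overall finish 35 days.
The longest chain containing N11 totals 26 days.
Slack of N11 = 27 − 18 = 9 days.

9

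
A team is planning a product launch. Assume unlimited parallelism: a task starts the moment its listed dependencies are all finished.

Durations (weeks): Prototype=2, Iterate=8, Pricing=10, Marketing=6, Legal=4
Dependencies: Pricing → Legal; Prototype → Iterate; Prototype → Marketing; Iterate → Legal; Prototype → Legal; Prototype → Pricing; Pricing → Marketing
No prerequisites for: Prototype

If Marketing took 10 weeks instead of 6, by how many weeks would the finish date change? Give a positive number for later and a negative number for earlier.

4

As given, the longest chain is Prototype→Pricing→Marketing = 2+10+6 = 18, so the finish is 18 weeks.
Marketing is on the critical path; changing it to 10 makes that path 22 weeks.
The critical path is still Prototype→Pricing→Marketing; finish is now 22 weeks.
Change in finish: 22 − 18 = +4 weeks.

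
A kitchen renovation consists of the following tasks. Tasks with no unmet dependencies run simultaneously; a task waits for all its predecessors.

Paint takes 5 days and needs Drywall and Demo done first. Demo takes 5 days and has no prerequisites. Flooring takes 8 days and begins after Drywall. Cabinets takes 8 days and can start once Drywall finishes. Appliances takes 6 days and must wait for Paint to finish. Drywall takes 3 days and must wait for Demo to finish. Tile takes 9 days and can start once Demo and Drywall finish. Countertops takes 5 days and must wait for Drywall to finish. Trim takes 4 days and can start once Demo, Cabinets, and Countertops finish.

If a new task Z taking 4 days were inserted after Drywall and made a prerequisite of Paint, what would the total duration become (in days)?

Originally the job takes 20 days.
With Z inserted, Paint now waits for max(Drywall, Demo, Z).
New critical path: Demo→Drywall→Z→Paint→Appliances = 5+3+4+5+6 = 23 ⇒ 23 days.

23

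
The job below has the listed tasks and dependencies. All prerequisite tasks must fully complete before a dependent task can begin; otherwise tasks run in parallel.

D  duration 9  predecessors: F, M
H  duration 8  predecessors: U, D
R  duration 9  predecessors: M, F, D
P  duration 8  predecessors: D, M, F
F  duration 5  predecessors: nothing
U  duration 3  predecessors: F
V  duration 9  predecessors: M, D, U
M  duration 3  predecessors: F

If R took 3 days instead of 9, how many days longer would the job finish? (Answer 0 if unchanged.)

0

Actual critical path: F→M→D→R = 5+3+9+9 = 26 ⇒ 26 days.
R is on the critical path; changing it to 3 makes that path 20 days.
Now F→M→D→V = 5+3+9+9 = 26 is longest, so the finish becomes 26 days.
Change in finish: 26 − 26 = +0 days.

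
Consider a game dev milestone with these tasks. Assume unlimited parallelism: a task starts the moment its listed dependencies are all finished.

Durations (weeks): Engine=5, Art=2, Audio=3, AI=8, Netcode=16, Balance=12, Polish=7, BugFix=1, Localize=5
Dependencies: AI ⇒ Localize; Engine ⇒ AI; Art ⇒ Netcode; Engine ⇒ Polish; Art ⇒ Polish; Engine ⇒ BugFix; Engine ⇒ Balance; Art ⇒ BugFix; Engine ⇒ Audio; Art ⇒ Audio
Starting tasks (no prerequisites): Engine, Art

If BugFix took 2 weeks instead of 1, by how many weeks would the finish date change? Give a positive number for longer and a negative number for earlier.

0

Baseline: Engine→AI→Localize = 5+8+5 = 18 → 18 weeks.
BugFix is off the critical path — its longest chain is 6 weeks, giving 12 of slack.
That remains the longest chain; total 18 weeks.
Change in finish: 18 − 18 = +0 weeks.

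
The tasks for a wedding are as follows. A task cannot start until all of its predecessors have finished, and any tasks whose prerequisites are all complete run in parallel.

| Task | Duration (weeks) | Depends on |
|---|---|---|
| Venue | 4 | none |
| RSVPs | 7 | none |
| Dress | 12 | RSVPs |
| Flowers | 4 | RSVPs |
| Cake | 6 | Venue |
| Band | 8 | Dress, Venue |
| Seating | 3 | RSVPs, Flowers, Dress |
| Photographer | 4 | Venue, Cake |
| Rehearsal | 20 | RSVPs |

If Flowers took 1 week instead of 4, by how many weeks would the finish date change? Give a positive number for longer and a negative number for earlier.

0

As given, the longest chain is RSVPs→Dress→Band = 7+12+8 = 27, so the finish is 27 weeks.
Flowers has 13 weeks of float (longest path through it is 14).
That remains the longest chain; total 27 weeks.
Change in finish: 27 − 27 = +0 weeks.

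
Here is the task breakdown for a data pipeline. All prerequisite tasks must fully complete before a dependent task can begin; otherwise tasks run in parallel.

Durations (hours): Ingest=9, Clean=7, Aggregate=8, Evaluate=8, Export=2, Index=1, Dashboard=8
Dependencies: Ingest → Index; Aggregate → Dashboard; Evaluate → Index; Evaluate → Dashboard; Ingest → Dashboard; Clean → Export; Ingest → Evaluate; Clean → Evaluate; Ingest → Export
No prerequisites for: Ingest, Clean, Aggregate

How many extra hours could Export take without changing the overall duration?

The longest chain is Ingest→Evaluate→Dashboard = 9+8+8 = 25; overall finish 25 hours.
The longest chain containing Export totals 11 hours.
Float = 25 − 11 = 14.

14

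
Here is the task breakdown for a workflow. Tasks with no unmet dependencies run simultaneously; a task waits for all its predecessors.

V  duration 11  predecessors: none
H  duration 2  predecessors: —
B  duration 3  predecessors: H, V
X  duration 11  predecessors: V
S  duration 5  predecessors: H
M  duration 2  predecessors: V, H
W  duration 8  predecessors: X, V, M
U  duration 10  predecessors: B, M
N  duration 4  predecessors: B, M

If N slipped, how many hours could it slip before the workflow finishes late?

12

V→X→W = 11+11+8 = 30 sets the makespan at 30 hours.
Longest path through N: 18 hours (earliest finish 18, latest finish 30).
So N can slip 30 − 18 = 12 hours.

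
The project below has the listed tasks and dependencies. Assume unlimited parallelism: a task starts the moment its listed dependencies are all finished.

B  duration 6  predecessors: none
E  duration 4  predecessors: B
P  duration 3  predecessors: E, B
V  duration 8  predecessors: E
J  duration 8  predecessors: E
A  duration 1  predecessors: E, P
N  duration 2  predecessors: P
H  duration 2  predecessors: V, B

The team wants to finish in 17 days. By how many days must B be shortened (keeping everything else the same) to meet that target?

Current finish: 20 days; target: 17.
B is on every critical path, so each day cut from B cuts the finish by one (this holds down to a finish of 15).
Need 20 − 17 = 3 days off B → B becomes 3 days, finish becomes 17.

3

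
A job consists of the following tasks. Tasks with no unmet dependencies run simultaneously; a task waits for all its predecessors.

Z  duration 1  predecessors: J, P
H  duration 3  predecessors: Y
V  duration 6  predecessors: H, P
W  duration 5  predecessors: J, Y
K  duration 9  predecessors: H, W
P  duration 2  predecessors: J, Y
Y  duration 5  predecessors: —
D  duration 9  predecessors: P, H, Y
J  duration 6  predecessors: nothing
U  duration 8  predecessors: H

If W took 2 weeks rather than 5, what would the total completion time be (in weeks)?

Baseline: J→W→K = 6+5+9 = 20 → 20 weeks.
W is on the critical path; changing it to 2 makes that path 17 weeks.
The binding chain switches to J→P→D = 6+2+9 = 17; finish 17 weeks.

17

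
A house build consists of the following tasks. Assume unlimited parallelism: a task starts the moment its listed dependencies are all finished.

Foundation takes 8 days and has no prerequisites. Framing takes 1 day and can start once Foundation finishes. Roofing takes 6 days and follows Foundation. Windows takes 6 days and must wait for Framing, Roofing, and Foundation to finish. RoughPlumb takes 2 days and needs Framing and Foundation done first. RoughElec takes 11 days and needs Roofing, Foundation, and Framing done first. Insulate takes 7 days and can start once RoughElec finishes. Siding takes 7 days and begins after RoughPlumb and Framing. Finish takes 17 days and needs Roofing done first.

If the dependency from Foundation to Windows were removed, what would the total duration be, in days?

32

Original critical path: Foundation→Roofing→RoughElec→Insulate = 8+6+11+7 = 32 ⇒ 32 days.
Dropping Foundation→Windows doesn't change Windows's earliest start (14); another predecessor still binds.
After: Foundation→Roofing→RoughElec→Insulate = 8+6+11+7 = 32 → 32 days.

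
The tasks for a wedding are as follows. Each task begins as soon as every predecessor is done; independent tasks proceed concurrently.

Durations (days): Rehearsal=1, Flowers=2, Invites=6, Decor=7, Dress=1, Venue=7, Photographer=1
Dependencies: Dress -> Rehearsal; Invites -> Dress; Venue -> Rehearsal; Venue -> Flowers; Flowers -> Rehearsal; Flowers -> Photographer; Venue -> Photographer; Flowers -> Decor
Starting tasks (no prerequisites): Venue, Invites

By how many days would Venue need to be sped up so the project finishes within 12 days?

4

Current finish: 16 days; target: 12.
Venue is on every critical path, so each day cut from Venue cuts the finish by one (this holds down to a finish of 10).
Need 16 − 12 = 4 days off Venue → Venue becomes 3 days, finish becomes 12.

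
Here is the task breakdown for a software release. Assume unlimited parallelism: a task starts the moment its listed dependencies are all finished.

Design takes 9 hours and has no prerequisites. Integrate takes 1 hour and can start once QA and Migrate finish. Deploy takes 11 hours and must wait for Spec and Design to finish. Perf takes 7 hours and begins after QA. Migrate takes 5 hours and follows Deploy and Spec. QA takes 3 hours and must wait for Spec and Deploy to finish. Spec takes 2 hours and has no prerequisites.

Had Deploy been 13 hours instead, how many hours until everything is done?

Baseline: Design→Deploy→QA→Perf = 9+11+3+7 = 30 → 30 hours.
Deploy is on the critical path; changing it to 13 makes that path 32 hours.
That remains the longest chain; total 32 hours.

32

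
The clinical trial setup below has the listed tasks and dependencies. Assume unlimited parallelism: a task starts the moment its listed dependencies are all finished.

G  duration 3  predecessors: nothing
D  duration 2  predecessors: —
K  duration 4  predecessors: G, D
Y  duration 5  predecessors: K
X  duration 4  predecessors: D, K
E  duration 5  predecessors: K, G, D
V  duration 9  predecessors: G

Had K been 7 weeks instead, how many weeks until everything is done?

15

As given, the longest chain is G→K→Y = 3+4+5 = 12, so the finish is 12 weeks.
K is on the critical path; changing it to 7 makes that path 15 weeks.
The critical path is still G→K→Y; finish is now 15 weeks.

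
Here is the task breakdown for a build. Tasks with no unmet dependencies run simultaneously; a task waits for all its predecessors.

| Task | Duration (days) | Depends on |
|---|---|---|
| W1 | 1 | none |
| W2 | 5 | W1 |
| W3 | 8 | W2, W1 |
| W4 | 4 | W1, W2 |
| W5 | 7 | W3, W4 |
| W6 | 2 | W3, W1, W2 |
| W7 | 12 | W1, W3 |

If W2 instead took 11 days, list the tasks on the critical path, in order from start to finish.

W1, W2, W3, W7

Baseline: W1→W2→W3→W7 = 1+5+8+12 = 26 → 26 days.
W2 lies on that path, so at 11 days the path becomes 32 days.
The critical path is still W1→W2→W3→W7; finish is now 32 days.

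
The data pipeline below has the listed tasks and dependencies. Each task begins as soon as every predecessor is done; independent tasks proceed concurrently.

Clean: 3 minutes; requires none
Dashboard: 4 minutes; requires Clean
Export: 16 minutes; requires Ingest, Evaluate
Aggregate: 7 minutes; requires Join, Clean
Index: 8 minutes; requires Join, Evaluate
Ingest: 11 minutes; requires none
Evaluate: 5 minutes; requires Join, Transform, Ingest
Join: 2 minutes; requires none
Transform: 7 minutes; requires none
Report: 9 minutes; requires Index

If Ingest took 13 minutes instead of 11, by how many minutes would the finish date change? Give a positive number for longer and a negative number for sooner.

2

Actual critical path: Ingest→Evaluate→Index→Report = 11+5+8+9 = 33 ⇒ 33 minutes.
Ingest is on the critical path; changing it to 13 makes that path 35 minutes.
That remains the longest chain; total 35 minutes.
Change in finish: 35 − 33 = +2 minutes.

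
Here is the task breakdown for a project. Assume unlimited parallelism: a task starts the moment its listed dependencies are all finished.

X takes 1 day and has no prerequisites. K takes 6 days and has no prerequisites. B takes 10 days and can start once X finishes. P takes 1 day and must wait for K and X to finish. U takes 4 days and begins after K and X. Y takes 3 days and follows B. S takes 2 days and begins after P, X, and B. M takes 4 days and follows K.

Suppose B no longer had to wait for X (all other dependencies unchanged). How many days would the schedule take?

With the dependency in place, X→B→Y = 1+10+3 = 14 sets the finish at 14 days.
Without X→B, B's earliest start moves from 1 to 0.
The longest chain is now B→Y = 10+3 = 13, so the schedule takes 13 days.

13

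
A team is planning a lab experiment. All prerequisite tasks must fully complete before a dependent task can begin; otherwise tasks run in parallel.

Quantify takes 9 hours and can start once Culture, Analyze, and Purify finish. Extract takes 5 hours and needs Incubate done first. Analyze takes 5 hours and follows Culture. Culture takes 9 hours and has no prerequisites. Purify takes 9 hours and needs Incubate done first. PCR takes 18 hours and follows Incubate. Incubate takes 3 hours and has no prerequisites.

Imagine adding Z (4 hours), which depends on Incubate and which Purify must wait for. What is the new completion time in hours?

25

Originally the project takes 23 hours.
With Z inserted, Purify now waits for max(Incubate, Z).
New critical path: Incubate→Z→Purify→Quantify = 3+4+9+9 = 25 ⇒ 25 hours.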